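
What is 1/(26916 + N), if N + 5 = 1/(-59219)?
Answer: 59219/1593642508 ≈ 3.7160e-5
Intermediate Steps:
N = -296096/59219 (N = -5 + 1/(-59219) = -5 - 1/59219 = -296096/59219 ≈ -5.0000)
1/(26916 + N) = 1/(26916 - 296096/59219) = 1/(1593642508/59219) = 59219/1593642508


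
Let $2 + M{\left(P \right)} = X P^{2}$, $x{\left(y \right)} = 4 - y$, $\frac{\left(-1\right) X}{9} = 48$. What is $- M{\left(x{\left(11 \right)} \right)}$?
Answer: $21170$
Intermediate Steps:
$X = -432$ ($X = \left(-9\right) 48 = -432$)
$M{\left(P \right)} = -2 - 432 P^{2}$
$- M{\left(x{\left(11 \right)} \right)} = - (-2 - 432 \left(4 - 11\right)^{2}) = - (-2 - 432 \left(-7\right)^{2}) = - (-2 - 21168) = \left(-1\right) \left(-21170\right) = 21170$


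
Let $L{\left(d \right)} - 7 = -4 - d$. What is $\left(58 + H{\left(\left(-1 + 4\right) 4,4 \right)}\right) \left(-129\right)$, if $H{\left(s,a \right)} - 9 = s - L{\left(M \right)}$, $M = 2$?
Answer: $-10062$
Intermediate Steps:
$L{\left(d \right)} = 3 - d$ ($L{\left(d \right)} = 7 - \left(4 + d\right) = 3 - d$)
$H{\left(s,a \right)} = 8 + s$ ($H{\left(s,a \right)} = 9 - \left(3 - 2 - s\right) = 9 + \left(s - \left(3 - 2\right)\right) = 9 + \left(s - 1\right) = 9 + \left(-1 + s\right) = 8 + s$)
$\left(58 + H{\left(\left(-1 + 4\right) 4,4 \right)}\right) \left(-129\right) = \left(58 + \left(8 + \left(-1 + 4\right) 4\right)\right) \left(-129\right) = \left(58 + \left(8 + 3 \cdot 4\right)\right) \left(-129\right) = \left(58 + \left(8 + 12\right)\right) \left(-129\right) = \left(58 + 20\right) \left(-129\right) = 78 \left(-129\right) = -10062$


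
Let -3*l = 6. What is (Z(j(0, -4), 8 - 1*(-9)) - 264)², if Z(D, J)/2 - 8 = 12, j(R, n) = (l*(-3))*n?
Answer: 50176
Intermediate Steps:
l = -2 (l = -⅓*6 = -2)
j(R, n) = 6*n (j(R, n) = (-2*(-3))*n = 6*n)
Z(D, J) = 40 (Z(D, J) = 16 + 2*12 = 16 + 24 = 40)
(Z(j(0, -4), 8 - 1*(-9)) - 264)² = (40 - 264)² = (-224)² = 50176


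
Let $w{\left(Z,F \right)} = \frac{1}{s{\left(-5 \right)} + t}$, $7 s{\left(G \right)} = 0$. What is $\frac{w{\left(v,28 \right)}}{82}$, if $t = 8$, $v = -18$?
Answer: $\frac{1}{656} \approx 0.0015244$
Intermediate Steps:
$s{\left(G \right)} = 0$ ($s{\left(G \right)} = \frac{1}{7} \cdot 0 = 0$)
$w{\left(Z,F \right)} = \frac{1}{8}$ ($w{\left(Z,F \right)} = \frac{1}{0 + 8} = \frac{1}{8}$)
$\frac{w{\left(v,28 \right)}}{82} = \frac{1}{8 \cdot 82} = \frac{1}{8} \cdot \frac{1}{82} = \frac{1}{656}$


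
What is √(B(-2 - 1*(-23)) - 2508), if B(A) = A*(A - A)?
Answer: 2*I*√627 ≈ 50.08*I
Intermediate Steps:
B(A) = 0 (B(A) = A*0 = 0)
√(B(-2 - 1*(-23)) - 2508) = √(0 - 2508) = √(-2508) = 2*I*√627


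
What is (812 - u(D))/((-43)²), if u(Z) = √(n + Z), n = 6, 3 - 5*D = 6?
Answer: 812/1849 - 3*√15/9245 ≈ 0.43790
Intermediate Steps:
D = -⅗ (D = ⅗ - ⅕*6 = ⅗ - 6/5 = -⅗ ≈ -0.60000)
u(Z) = √(6 + Z)
(812 - u(D))/((-43)²) = (812 - √(6 - ⅗))/((-43)²) = (812 - √(27/5))/1849 = (812 - 3*√15/5)*(1/1849) = 812/1849 - 3*√15/9245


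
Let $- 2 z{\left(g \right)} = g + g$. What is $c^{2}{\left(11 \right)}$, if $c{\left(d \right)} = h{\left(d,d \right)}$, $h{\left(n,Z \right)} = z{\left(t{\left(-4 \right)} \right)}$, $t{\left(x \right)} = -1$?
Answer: $1$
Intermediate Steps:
$z{\left(g \right)} = - g$ ($z{\left(g \right)} = - \frac{g + g}{2} = - \frac{2 g}{2} = - g$)
$h{\left(n,Z \right)} = 1$ ($h{\left(n,Z \right)} = \left(-1\right) \left(-1\right) = 1$)
$c{\left(d \right)} = 1$
$c^{2}{\left(11 \right)} = 1^{2} = 1$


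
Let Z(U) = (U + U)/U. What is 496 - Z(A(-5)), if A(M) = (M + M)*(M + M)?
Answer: 494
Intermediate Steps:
A(M) = 4*M² (A(M) = (2*M)*(2*M) = 4*M²)
Z(U) = 2 (Z(U) = (2*U)/U = 2)
496 - Z(A(-5)) = 496 - 1*2 = 496 - 2 = 494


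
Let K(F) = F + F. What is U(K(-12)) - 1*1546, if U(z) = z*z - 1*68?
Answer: -1038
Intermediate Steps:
K(F) = 2*F
U(z) = -68 + z**2 (U(z) = z**2 - 68 = -68 + z**2)
U(K(-12)) - 1*1546 = (-68 + (2*(-12))**2) - 1*1546 = (-68 + (-24)**2) - 1546 = (-68 + 576) - 1546 = 508 - 1546 = -1038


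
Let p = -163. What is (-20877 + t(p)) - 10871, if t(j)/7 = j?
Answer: -32889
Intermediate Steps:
t(j) = 7*j
(-20877 + t(p)) - 10871 = (-20877 + 7*(-163)) - 10871 = (-20877 - 1141) - 10871 = -22018 - 10871 = -32889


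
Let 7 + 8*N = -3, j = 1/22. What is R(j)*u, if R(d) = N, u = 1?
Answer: -5/4 ≈ -1.2500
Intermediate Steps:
j = 1/22 ≈ 0.045455
N = -5/4 (N = -7/8 + (1/8)*(-3) = -7/8 - 3/8 = -5/4 ≈ -1.2500)
R(d) = -5/4
R(j)*u = -5/4*1 = -5/4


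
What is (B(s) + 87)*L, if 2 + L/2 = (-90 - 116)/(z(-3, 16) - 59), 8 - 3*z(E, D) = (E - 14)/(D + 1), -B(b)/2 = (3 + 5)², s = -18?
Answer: -1927/14 ≈ -137.64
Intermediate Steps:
B(b) = -128 (B(b) = -2*(3 + 5)² = -2*8² = -2*64 = -128)
z(E, D) = 8/3 - (-14 + E)/(3*(1 + D)) (z(E, D) = 8/3 - (E - 14)/(3*(D + 1)) = 8/3 - (-14 + E)/(3*(1 + D)))
L = 47/14 (L = -4 + 2*((-90 - 116)/((22 - 1*(-3) + 8*16)/(3*(1 + 16)) - 59)) = -4 + 2*(-206/((⅓)*(22 + 3 + 128)/17 - 59)) = -4 + 2*(-206/((⅓)*(1/17)*153 - 59)) = -4 + 2*(-206/(3 - 59)) = -4 + 2*(-206/(-56)) = -4 + 2*(-206*(-1/56)) = -4 + 2*(103/28) = -4 + 103/14 = 47/14 ≈ 3.3571)
(B(s) + 87)*L = (-128 + 87)*(47/14) = -41*47/14 = -1927/14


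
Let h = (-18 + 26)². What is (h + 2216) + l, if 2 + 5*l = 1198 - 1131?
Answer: 2293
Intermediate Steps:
l = 13 (l = -⅖ + (1198 - 1131)/5 = -⅖ + (⅕)*67 = -⅖ + 67/5 = 13)
h = 64 (h = 8² = 64)
(h + 2216) + l = (64 + 2216) + 13 = 2280 + 13 = 2293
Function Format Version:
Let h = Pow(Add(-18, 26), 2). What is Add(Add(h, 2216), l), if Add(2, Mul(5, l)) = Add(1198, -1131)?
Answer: 2293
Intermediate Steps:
l = 13 (l = Add(Rational(-2, 5), Mul(Rational(1, 5), Add(1198, -1131))) = Add(Rational(-2, 5), Mul(Rational(1, 5), 67)) = Add(Rational(-2, 5), Rational(67, 5)) = 13)
h = 64 (h = Pow(8, 2) = 64)
Add(Add(h, 2216), l) = Add(Add(64, 2216), 13) = Add(2280, 13) = 2293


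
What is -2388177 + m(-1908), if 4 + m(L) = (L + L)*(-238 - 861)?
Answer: 1805603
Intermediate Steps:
m(L) = -4 - 2198*L (m(L) = -4 + (L + L)*(-238 - 861) = -4 + (2*L)*(-1099) = -4 - 2198*L)
-2388177 + m(-1908) = -2388177 + (-4 - 2198*(-1908)) = -2388177 + (-4 + 4193784) = -2388177 + 4193780 = 1805603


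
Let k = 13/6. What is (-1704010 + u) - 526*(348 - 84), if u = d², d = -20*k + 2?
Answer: -16570490/9 ≈ -1.8412e+6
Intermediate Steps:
k = 13/6 (k = 13*(⅙) = 13/6 ≈ 2.1667)
d = -124/3 (d = -20*13/6 + 2 = -130/3 + 2 = -124/3 ≈ -41.333)
u = 15376/9 (u = (-124/3)² = 15376/9 ≈ 1708.4)
(-1704010 + u) - 526*(348 - 84) = (-1704010 + 15376/9) - 526*(348 - 84) = -15320714/9 - 526*264 = -15320714/9 - 138864 = -16570490/9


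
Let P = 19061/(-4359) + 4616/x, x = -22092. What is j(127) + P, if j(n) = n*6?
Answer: 2026073405/2674973 ≈ 757.42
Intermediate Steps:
P = -12256021/2674973 (P = 19061/(-4359) + 4616/(-22092) = 19061*(-1/4359) + 4616*(-1/22092) = -19061/4359 - 1154/5523 = -12256021/2674973 ≈ -4.5817)
j(n) = 6*n
j(127) + P = 6*127 - 12256021/2674973 = 762 - 12256021/2674973 = 2026073405/2674973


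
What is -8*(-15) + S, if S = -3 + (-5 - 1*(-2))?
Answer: 114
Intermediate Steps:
S = -6 (S = -3 + (-5 + 2) = -3 - 3 = -6)
-8*(-15) + S = -8*(-15) - 6 = 120 - 6 = 114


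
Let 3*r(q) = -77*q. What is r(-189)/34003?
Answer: 4851/34003 ≈ 0.14266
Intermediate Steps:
r(q) = -77*q/3 (r(q) = (-77*q)/3 = -77*q/3)
r(-189)/34003 = -77/3*(-189)/34003 = 4851*(1/34003) = 4851/34003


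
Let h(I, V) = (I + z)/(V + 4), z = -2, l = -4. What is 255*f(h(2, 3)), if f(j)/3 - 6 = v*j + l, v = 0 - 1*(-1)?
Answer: 1530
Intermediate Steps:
h(I, V) = (-2 + I)/(4 + V) (h(I, V) = (I - 2)/(V + 4) = (-2 + I)/(4 + V))
v = 1 (v = 0 + 1 = 1)
f(j) = 6 + 3*j (f(j) = 18 + 3*(1*j - 4) = 18 + 3*(j - 4) = 18 + 3*(-4 + j) = 18 + (-12 + 3*j) = 6 + 3*j)
255*f(h(2, 3)) = 255*(6 + 3*((-2 + 2)/(4 + 3))) = 255*(6 + 3*(0/7)) = 255*(6 + 3*((⅐)*0)) = 255*(6 + 3*0) = 255*(6 + 0) = 255*6 = 1530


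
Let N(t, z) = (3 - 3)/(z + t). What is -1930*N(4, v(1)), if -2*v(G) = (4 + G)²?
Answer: 0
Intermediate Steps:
v(G) = -(4 + G)²/2
N(t, z) = 0 (N(t, z) = 0/(t + z) = 0)
-1930*N(4, v(1)) = -1930*0 = 0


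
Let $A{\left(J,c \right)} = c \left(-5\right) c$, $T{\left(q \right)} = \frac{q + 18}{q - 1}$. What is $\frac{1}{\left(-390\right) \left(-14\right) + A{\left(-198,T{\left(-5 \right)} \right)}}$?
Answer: $\frac{36}{195715} \approx 0.00018394$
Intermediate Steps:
$T{\left(q \right)} = \frac{18 + q}{-1 + q}$
$A{\left(J,c \right)} = - 5 c^{2}$ ($A{\left(J,c \right)} = - 5 c c = - 5 c^{2}$)
$\frac{1}{\left(-390\right) \left(-14\right) + A{\left(-198,T{\left(-5 \right)} \right)}} = \frac{1}{\left(-390\right) \left(-14\right) - 5 \left(\frac{18 - 5}{-1 - 5}\right)^{2}} = \frac{1}{5460 - 5 \left(\frac{1}{-6} \cdot 13\right)^{2}} = \frac{1}{5460 - 5 \left(\left(- \frac{1}{6}\right) 13\right)^{2}} = \frac{1}{5460 - 5 \left(- \frac{13}{6}\right)^{2}} = \frac{1}{5460 - \frac{845}{36}} = \frac{1}{\frac{195715}{36}} = \frac{36}{195715}$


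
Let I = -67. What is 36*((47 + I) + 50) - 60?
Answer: 1020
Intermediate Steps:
36*((47 + I) + 50) - 60 = 36*((47 - 67) + 50) - 60 = 36*(-20 + 50) - 60 = 36*30 - 60 = 1080 - 60 = 1020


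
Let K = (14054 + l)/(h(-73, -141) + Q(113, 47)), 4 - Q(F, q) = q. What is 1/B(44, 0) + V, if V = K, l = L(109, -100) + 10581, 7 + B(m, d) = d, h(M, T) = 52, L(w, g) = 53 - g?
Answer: 173507/63 ≈ 2754.1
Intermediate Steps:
B(m, d) = -7 + d
l = 10734 (l = (53 - 1*(-100)) + 10581 = (53 + 100) + 10581 = 153 + 10581 = 10734)
Q(F, q) = 4 - q
K = 24788/9 (K = (14054 + 10734)/(52 + (4 - 1*47)) = 24788/(52 + (4 - 47)) = 24788/(52 - 43) = 24788/9 ≈ 2754.2)
V = 24788/9 ≈ 2754.2
1/B(44, 0) + V = 1/(-7 + 0) + 24788/9 = 1/(-7) + 24788/9 = -⅐ + 24788/9 = 173507/63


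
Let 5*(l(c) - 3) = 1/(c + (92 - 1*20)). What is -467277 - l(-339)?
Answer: -623818799/1335 ≈ -4.6728e+5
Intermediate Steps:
l(c) = 3 + 1/(5*(72 + c)) (l(c) = 3 + 1/(5*(c + (92 - 1*20))) = 3 + 1/(5*(c + (92 - 20))) = 3 + 1/(5*(c + 72)) = 3 + 1/(5*(72 + c)))
-467277 - l(-339) = -467277 - (1081 + 15*(-339))/(5*(72 - 339)) = -467277 - (1081 - 5085)/(5*(-267)) = -467277 - (-1)*(-4004)/(5*267) = -467277 - 1*4004/1335 = -467277 - 4004/1335 = -623818799/1335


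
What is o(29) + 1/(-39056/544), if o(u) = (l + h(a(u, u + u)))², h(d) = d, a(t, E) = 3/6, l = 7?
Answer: 549089/9764 ≈ 56.236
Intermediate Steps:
a(t, E) = ½ (a(t, E) = 3*(⅙) = ½)
o(u) = 225/4 (o(u) = (7 + ½)² = (15/2)² = 225/4)
o(29) + 1/(-39056/544) = 225/4 + 1/(-39056/544) = 225/4 + 1/(-39056*1/544) = 225/4 + 1/(-2441/34) = 225/4 - 34/2441 = 549089/9764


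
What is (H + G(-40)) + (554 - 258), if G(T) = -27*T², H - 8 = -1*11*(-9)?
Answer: -42797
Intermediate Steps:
H = 107 (H = 8 - 1*11*(-9) = 8 - 11*(-9) = 8 + 99 = 107)
(H + G(-40)) + (554 - 258) = (107 - 27*(-40)²) + (554 - 258) = (107 - 27*1600) + 296 = (107 - 43200) + 296 = -43093 + 296 = -42797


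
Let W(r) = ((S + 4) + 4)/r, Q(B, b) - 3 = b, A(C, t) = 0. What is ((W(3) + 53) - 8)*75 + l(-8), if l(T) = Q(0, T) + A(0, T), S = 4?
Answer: 3670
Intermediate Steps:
Q(B, b) = 3 + b
W(r) = 12/r (W(r) = ((4 + 4) + 4)/r = (8 + 4)/r = 12/r)
l(T) = 3 + T (l(T) = (3 + T) + 0 = 3 + T)
((W(3) + 53) - 8)*75 + l(-8) = ((12/3 + 53) - 8)*75 + (3 - 8) = ((12*(⅓) + 53) - 8)*75 - 5 = ((4 + 53) - 8)*75 - 5 = (57 - 8)*75 - 5 = 49*75 - 5 = 3675 - 5 = 3670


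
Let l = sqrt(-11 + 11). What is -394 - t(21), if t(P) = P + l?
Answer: -415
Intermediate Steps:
l = 0 (l = sqrt(0) = 0)
t(P) = P (t(P) = P + 0 = P)
-394 - t(21) = -394 - 1*21 = -394 - 21 = -415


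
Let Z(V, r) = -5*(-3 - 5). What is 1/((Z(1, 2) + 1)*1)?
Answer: 1/41 ≈ 0.024390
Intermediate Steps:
Z(V, r) = 40 (Z(V, r) = -5*(-8) = 40)
1/((Z(1, 2) + 1)*1) = 1/((40 + 1)*1) = 1/(41*1) = 1/41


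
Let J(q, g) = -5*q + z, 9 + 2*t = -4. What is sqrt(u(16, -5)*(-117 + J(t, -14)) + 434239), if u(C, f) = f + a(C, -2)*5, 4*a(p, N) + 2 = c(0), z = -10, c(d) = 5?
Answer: sqrt(6949714)/4 ≈ 659.06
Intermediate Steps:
t = -13/2 (t = -9/2 + (1/2)*(-4) = -9/2 - 2 = -13/2 ≈ -6.5000)
a(p, N) = 3/4 (a(p, N) = -1/2 + (1/4)*5 = -1/2 + 5/4 = 3/4)
J(q, g) = -10 - 5*q (J(q, g) = -5*q - 10 = -10 - 5*q)
u(C, f) = 15/4 + f (u(C, f) = f + (3/4)*5 = f + 15/4 = 15/4 + f)
sqrt(u(16, -5)*(-117 + J(t, -14)) + 434239) = sqrt((15/4 - 5)*(-117 + (-10 - 5*(-13/2))) + 434239) = sqrt(-5*(-117 + (-10 + 65/2))/4 + 434239) = sqrt(-5*(-117 + 45/2)/4 + 434239) = sqrt(-5/4*(-189/2) + 434239) = sqrt(945/8 + 434239) = sqrt(3474857/8) = sqrt(6949714)/4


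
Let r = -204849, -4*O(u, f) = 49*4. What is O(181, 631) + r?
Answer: -204898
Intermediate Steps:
O(u, f) = -49 (O(u, f) = -49*4/4 = -¼*196 = -49)
O(181, 631) + r = -49 - 204849 = -204898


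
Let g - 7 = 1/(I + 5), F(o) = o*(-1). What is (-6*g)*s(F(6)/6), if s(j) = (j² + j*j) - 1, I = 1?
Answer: -43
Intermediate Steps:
F(o) = -o
g = 43/6 (g = 7 + 1/(1 + 5) = 7 + 1/6 = 7 + ⅙ = 43/6 ≈ 7.1667)
s(j) = -1 + 2*j² (s(j) = (j² + j²) - 1 = 2*j² - 1 = -1 + 2*j²)
(-6*g)*s(F(6)/6) = (-6*43/6)*(-1 + 2*(-1*6/6)²) = -43*(-1 + 2*(-6*⅙)²) = -43*(-1 + 2*(-1)²) = -43*(-1 + 2*1) = -43*(-1 + 2) = -43*1 = -43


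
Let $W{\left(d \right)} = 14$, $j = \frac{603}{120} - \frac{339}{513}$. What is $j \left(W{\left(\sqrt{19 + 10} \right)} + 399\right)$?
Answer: $\frac{12328463}{6840} \approx 1802.4$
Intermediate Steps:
$j = \frac{29851}{6840}$ ($j = 603 \cdot \frac{1}{120} - \frac{113}{171} = \frac{201}{40} - \frac{113}{171} = \frac{29851}{6840} \approx 4.3642$)
$j \left(W{\left(\sqrt{19 + 10} \right)} + 399\right) = \frac{29851 \left(14 + 399\right)}{6840} = \frac{29851}{6840} \cdot 413 = \frac{12328463}{6840}$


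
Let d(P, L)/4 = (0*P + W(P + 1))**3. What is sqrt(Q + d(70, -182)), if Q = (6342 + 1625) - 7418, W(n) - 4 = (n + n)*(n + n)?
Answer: sqrt(32813192727077) ≈ 5.7283e+6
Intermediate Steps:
W(n) = 4 + 4*n**2 (W(n) = 4 + (n + n)*(n + n) = 4 + (2*n)*(2*n) = 4 + 4*n**2)
Q = 549 (Q = 7967 - 7418 = 549)
d(P, L) = 4*(4 + 4*(1 + P)**2)**3 (d(P, L) = 4*(0*P + (4 + 4*(P + 1)**2))**3 = 4*(0 + (4 + 4*(1 + P)**2))**3 = 4*(4 + 4*(1 + P)**2)**3)
sqrt(Q + d(70, -182)) = sqrt(549 + 256*(1 + (1 + 70)**2)**3) = sqrt(549 + 256*(1 + 71**2)**3) = sqrt(549 + 256*(1 + 5041)**3) = sqrt(549 + 256*5042**3) = sqrt(549 + 256*128176534088) = sqrt(549 + 32813192726528) = sqrt(32813192727077)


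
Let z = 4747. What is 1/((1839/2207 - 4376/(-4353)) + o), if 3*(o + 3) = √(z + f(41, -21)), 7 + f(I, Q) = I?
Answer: 107197754131194/48905081249731873 + 30765271066347*√4781/48905081249731873 ≈ 0.045690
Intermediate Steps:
f(I, Q) = -7 + I
o = -3 + √4781/3 (o = -3 + √(4747 + (-7 + 41))/3 = -3 + √(4747 + 34)/3 = -3 + √4781/3 ≈ 20.048)
1/((1839/2207 - 4376/(-4353)) + o) = 1/((1839/2207 - 4376/(-4353)) + (-3 + √4781/3)) = 1/((1839*(1/2207) - 4376*(-1/4353)) + (-3 + √4781/3)) = 1/((1839/2207 + 4376/4353) + (-3 + √4781/3)) = 1/(17662999/9607071 + (-3 + √4781/3)) = 1/(-11158214/9607071 + √4781/3)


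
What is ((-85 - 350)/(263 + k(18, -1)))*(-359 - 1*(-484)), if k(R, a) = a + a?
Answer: -625/3 ≈ -208.33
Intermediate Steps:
k(R, a) = 2*a
((-85 - 350)/(263 + k(18, -1)))*(-359 - 1*(-484)) = ((-85 - 350)/(263 + 2*(-1)))*(-359 - 1*(-484)) = (-435/(263 - 2))*(-359 + 484) = -435/261*125 = -435*1/261*125 = -5/3*125 = -625/3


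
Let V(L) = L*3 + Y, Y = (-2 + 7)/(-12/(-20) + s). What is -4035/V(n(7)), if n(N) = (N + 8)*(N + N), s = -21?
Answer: -82314/12847 ≈ -6.4073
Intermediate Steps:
Y = -25/102 (Y = (-2 + 7)/(-12/(-20) - 21) = 5/(-12*(-1/20) - 21) = 5/(⅗ - 21) = 5/(-102/5) = 5*(-5/102) = -25/102 ≈ -0.24510)
n(N) = 2*N*(8 + N) (n(N) = (8 + N)*(2*N) = 2*N*(8 + N))
V(L) = -25/102 + 3*L (V(L) = L*3 - 25/102 = 3*L - 25/102 = -25/102 + 3*L)
-4035/V(n(7)) = -4035/(-25/102 + 3*(2*7*(8 + 7))) = -4035/(-25/102 + 3*(2*7*15)) = -4035/(-25/102 + 3*210) = -4035/(-25/102 + 630) = -4035/64235/102 = -4035*102/64235 = -82314/12847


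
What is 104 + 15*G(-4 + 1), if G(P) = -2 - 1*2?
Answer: 44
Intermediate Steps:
G(P) = -4 (G(P) = -2 - 2 = -4)
104 + 15*G(-4 + 1) = 104 + 15*(-4) = 104 - 60 = 44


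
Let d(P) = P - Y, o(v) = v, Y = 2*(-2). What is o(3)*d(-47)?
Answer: -129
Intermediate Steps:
Y = -4
d(P) = 4 + P (d(P) = P - 1*(-4) = P + 4 = 4 + P)
o(3)*d(-47) = 3*(4 - 47) = 3*(-43) = -129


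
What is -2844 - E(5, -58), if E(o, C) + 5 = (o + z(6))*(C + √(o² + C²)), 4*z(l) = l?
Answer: -2462 - 13*√3389/2 ≈ -2840.4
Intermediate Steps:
z(l) = l/4
E(o, C) = -5 + (3/2 + o)*(C + √(C² + o²)) (E(o, C) = -5 + (o + (¼)*6)*(C + √(o² + C²)) = -5 + (o + 3/2)*(C + √(C² + o²)) = -5 + (3/2 + o)*(C + √(C² + o²)))
-2844 - E(5, -58) = -2844 - (-5 + (3/2)*(-58) + 3*√((-58)² + 5²)/2 - 58*5 + 5*√((-58)² + 5²)) = -2844 - (-5 - 87 + 3*√(3364 + 25)/2 - 290 + 5*√(3364 + 25)) = -2844 - (-5 - 87 + 3*√3389/2 - 290 + 5*√3389) = -2844 - (-382 + 13*√3389/2) = -2844 + (382 - 13*√3389/2) = -2462 - 13*√3389/2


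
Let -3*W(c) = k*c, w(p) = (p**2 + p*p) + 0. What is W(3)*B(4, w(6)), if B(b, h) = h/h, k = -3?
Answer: 3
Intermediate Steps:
w(p) = 2*p**2 (w(p) = (p**2 + p**2) + 0 = 2*p**2 + 0 = 2*p**2)
B(b, h) = 1
W(c) = c (W(c) = -(-1)*c = c)
W(3)*B(4, w(6)) = 3*1 = 3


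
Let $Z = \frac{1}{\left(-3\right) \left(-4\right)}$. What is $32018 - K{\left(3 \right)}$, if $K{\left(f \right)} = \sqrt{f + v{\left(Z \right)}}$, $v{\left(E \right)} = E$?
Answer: $32018 - \frac{\sqrt{111}}{6} \approx 32016.0$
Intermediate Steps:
$Z = \frac{1}{12} \approx 0.083333$
$K{\left(f \right)} = \sqrt{\frac{1}{12} + f}$ ($K{\left(f \right)} = \sqrt{f + \frac{1}{12}} = \sqrt{\frac{1}{12} + f}$)
$32018 - K{\left(3 \right)} = 32018 - \frac{\sqrt{3 + 36 \cdot 3}}{6} = 32018 - \frac{\sqrt{3 + 108}}{6} = 32018 - \frac{\sqrt{111}}{6}$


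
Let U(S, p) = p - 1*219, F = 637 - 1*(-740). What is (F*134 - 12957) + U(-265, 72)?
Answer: 171414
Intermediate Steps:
F = 1377 (F = 637 + 740 = 1377)
U(S, p) = -219 + p (U(S, p) = p - 219 = -219 + p)
(F*134 - 12957) + U(-265, 72) = (1377*134 - 12957) + (-219 + 72) = (184518 - 12957) - 147 = 171561 - 147 = 171414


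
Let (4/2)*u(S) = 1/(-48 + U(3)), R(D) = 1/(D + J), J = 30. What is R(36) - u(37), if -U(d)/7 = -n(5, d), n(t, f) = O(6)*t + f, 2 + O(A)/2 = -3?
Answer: 205/12441 ≈ 0.016478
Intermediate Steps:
O(A) = -10 (O(A) = -4 + 2*(-3) = -4 - 6 = -10)
n(t, f) = f - 10*t (n(t, f) = -10*t + f = f - 10*t)
R(D) = 1/(30 + D) (R(D) = 1/(D + 30) = 1/(30 + D))
U(d) = -350 + 7*d (U(d) = -(-7)*(d - 10*5) = -(-7)*(d - 50) = -(-7)*(-50 + d) = -7*(50 - d) = -350 + 7*d)
u(S) = -1/754 (u(S) = 1/(2*(-48 + (-350 + 7*3))) = 1/(2*(-48 + (-350 + 21))) = 1/(2*(-48 - 329)) = (½)/(-377) = (½)*(-1/377) = -1/754)
R(36) - u(37) = 1/(30 + 36) - 1*(-1/754) = 1/66 + 1/754 = 205/12441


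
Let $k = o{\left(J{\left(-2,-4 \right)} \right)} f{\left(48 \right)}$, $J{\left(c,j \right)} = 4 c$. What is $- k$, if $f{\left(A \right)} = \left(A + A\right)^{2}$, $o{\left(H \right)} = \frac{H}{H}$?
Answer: $-9216$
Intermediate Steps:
$o{\left(H \right)} = 1$
$f{\left(A \right)} = 4 A^{2}$ ($f{\left(A \right)} = \left(2 A\right)^{2} = 4 A^{2}$)
$k = 9216$ ($k = 1 \cdot 4 \cdot 48^{2} = 1 \cdot 4 \cdot 2304 = 1 \cdot 9216 = 9216$)
$- k = \left(-1\right) 9216 = -9216$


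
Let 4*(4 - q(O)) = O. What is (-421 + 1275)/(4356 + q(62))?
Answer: 1708/8689 ≈ 0.19657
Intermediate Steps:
q(O) = 4 - O/4
(-421 + 1275)/(4356 + q(62)) = (-421 + 1275)/(4356 + (4 - ¼*62)) = 854/(4356 + (4 - 31/2)) = 854/(4356 - 23/2) = 854/(8689/2) = 854*(2/8689) = 1708/8689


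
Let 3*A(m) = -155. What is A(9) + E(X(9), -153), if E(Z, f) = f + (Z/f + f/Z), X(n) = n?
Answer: -11308/51 ≈ -221.73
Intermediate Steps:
A(m) = -155/3 (A(m) = (1/3)*(-155) = -155/3)
E(Z, f) = f + Z/f + f/Z
A(9) + E(X(9), -153) = -155/3 + (-153 + 9/(-153) - 153/9) = -155/3 + (-153 + 9*(-1/153) - 153*1/9) = -155/3 + (-153 - 1/17 - 17) = -155/3 - 2891/17 = -11308/51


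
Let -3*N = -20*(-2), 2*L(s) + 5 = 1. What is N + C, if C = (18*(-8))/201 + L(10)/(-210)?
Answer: -98773/7035 ≈ -14.040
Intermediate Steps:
L(s) = -2 (L(s) = -5/2 + (½)*1 = -5/2 + ½ = -2)
C = -4973/7035 (C = (18*(-8))/201 - 2/(-210) = -144*1/201 - 2*(-1/210) = -48/67 + 1/105 = -4973/7035 ≈ -0.70689)
N = -40/3 (N = -(-20)*(-2)/3 = -⅓*40 = -40/3 ≈ -13.333)
N + C = -40/3 - 4973/7035 = -98773/7035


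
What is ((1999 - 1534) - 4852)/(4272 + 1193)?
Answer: -4387/5465 ≈ -0.80274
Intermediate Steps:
((1999 - 1534) - 4852)/(4272 + 1193) = (465 - 4852)/5465 = -4387*1/5465 = -4387/5465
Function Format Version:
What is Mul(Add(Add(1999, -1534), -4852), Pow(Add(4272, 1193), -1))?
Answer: Rational(-4387, 5465) ≈ -0.80274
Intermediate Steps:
Mul(Add(Add(1999, -1534), -4852), Pow(Add(4272, 1193), -1)) = Mul(Add(465, -4852), Pow(5465, -1)) = Mul(-4387, Rational(1, 5465)) = Rational(-4387, 5465)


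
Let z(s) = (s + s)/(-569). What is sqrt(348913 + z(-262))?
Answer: sqrt(112964719949)/569 ≈ 590.69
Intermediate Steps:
z(s) = -2*s/569
sqrt(348913 + z(-262)) = sqrt(348913 - 2/569*(-262)) = sqrt(348913 + 524/569) = sqrt(198532021/569) = sqrt(112964719949)/569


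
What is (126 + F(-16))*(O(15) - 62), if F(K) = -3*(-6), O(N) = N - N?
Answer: -8928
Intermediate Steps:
O(N) = 0
F(K) = 18
(126 + F(-16))*(O(15) - 62) = (126 + 18)*(0 - 62) = 144*(-62) = -8928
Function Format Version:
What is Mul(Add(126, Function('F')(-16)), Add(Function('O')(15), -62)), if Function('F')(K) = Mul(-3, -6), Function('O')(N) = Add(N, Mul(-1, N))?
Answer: -8928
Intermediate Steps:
Function('O')(N) = 0
Function('F')(K) = 18
Mul(Add(126, Function('F')(-16)), Add(Function('O')(15), -62)) = Mul(Add(126, 18), Add(0, -62)) = Mul(144, -62) = -8928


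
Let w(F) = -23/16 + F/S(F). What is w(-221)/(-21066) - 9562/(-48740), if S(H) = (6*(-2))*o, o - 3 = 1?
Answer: 301918123/1540135260 ≈ 0.19603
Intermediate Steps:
o = 4 (o = 3 + 1 = 4)
S(H) = -48 (S(H) = (6*(-2))*4 = -12*4 = -48)
w(F) = -23/16 - F/48 (w(F) = -23/16 + F/(-48) = -23*1/16 + F*(-1/48) = -23/16 - F/48)
w(-221)/(-21066) - 9562/(-48740) = (-23/16 - 1/48*(-221))/(-21066) - 9562/(-48740) = (-23/16 + 221/48)*(-1/21066) - 9562*(-1/48740) = (19/6)*(-1/21066) + 4781/24370 = -19/126396 + 4781/24370 = 301918123/1540135260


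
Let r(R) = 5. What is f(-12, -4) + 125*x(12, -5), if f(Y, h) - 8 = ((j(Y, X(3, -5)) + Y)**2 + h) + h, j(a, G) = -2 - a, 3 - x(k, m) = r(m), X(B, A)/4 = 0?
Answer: -246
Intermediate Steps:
X(B, A) = 0 (X(B, A) = 4*0 = 0)
x(k, m) = -2 (x(k, m) = 3 - 1*5 = 3 - 5 = -2)
f(Y, h) = 12 + 2*h (f(Y, h) = 8 + ((((-2 - Y) + Y)**2 + h) + h) = 8 + (((-2)**2 + h) + h) = 8 + ((4 + h) + h) = 8 + (4 + 2*h) = 12 + 2*h)
f(-12, -4) + 125*x(12, -5) = (12 + 2*(-4)) + 125*(-2) = (12 - 8) - 250 = 4 - 250 = -246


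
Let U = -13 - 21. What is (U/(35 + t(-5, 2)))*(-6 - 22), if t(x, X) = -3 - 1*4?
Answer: 34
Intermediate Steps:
t(x, X) = -7 (t(x, X) = -3 - 4 = -7)
U = -34
(U/(35 + t(-5, 2)))*(-6 - 22) = (-34/(35 - 7))*(-6 - 22) = (-34/28)*(-28) = ((1/28)*(-34))*(-28) = -17/14*(-28) = 34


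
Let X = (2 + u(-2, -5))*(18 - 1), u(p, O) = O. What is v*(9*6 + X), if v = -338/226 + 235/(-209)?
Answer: -185628/23617 ≈ -7.8599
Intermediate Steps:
v = -61876/23617 (v = -338*1/226 + 235*(-1/209) = -169/113 - 235/209 = -61876/23617 ≈ -2.6200)
X = -51 (X = (2 - 5)*(18 - 1) = -3*17 = -51)
v*(9*6 + X) = -61876*(9*6 - 51)/23617 = -61876*(54 - 51)/23617 = -61876/23617*3 = -185628/23617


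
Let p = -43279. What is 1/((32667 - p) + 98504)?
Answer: 1/174450 ≈ 5.7323e-6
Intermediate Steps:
1/((32667 - p) + 98504) = 1/((32667 - 1*(-43279)) + 98504) = 1/((32667 + 43279) + 98504) = 1/(75946 + 98504) = 1/174450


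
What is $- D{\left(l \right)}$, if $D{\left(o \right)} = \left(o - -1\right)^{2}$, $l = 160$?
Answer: $-25921$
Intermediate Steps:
$D{\left(o \right)} = \left(1 + o\right)^{2}$ ($D{\left(o \right)} = \left(o + 1\right)^{2} = \left(1 + o\right)^{2}$)
$- D{\left(l \right)} = - \left(1 + 160\right)^{2} = - 161^{2} = \left(-1\right) 25921 = -25921$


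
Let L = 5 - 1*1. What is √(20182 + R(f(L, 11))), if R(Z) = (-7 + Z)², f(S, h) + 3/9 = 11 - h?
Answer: √182122/3 ≈ 142.25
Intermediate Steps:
L = 4 (L = 5 - 1 = 4)
f(S, h) = 32/3 - h (f(S, h) = -⅓ + (11 - h) = 32/3 - h)
√(20182 + R(f(L, 11))) = √(20182 + (-7 + (32/3 - 1*11))²) = √(20182 + (-7 + (32/3 - 11))²) = √(20182 + (-7 - ⅓)²) = √(20182 + (-22/3)²) = √(20182 + 484/9) = √(182122/9) = √182122/3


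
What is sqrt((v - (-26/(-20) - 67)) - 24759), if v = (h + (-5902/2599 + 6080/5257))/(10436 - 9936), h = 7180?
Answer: 2*I*sqrt(719838515834068219085)/341573575 ≈ 157.1*I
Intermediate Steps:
v = 49042352923/3415735750 (v = (7180 + (-5902/2599 + 6080/5257))/(10436 - 9936) = (7180 + (-5902*1/2599 + 6080*(1/5257)))/500 = (7180 + (-5902/2599 + 6080/5257))*(1/500) = (7180 - 15224894/13662943)*(1/500) = (98084705846/13662943)*(1/500) = 49042352923/3415735750 ≈ 14.358)
sqrt((v - (-26/(-20) - 67)) - 24759) = sqrt((49042352923/3415735750 - (-26/(-20) - 67)) - 24759) = sqrt((49042352923/3415735750 - (-26*(-1/20) - 67)) - 24759) = sqrt((49042352923/3415735750 - (13/10 - 67)) - 24759) = sqrt((49042352923/3415735750 - 1*(-657/10)) - 24759) = sqrt((49042352923/3415735750 + 657/10) - 24759) = sqrt(136728095849/1707867875 - 24759) = sqrt(-42148372621276/1707867875) = 2*I*sqrt(719838515834068219085)/341573575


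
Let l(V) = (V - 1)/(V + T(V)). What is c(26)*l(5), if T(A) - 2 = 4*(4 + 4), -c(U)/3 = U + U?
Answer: -16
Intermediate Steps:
c(U) = -6*U (c(U) = -3*(U + U) = -6*U)
T(A) = 34 (T(A) = 2 + 4*(4 + 4) = 2 + 4*8 = 2 + 32 = 34)
l(V) = (-1 + V)/(34 + V) (l(V) = (V - 1)/(V + 34) = (-1 + V)/(34 + V))
c(26)*l(5) = (-6*26)*((-1 + 5)/(34 + 5)) = -156*4/39 = -16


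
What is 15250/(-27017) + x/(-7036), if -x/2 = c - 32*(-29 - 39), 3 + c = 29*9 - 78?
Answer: 5001276/47522903 ≈ 0.10524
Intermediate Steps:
c = 180 (c = -3 + (29*9 - 78) = -3 + (261 - 78) = -3 + 183 = 180)
x = -4712 (x = -2*(180 - 32*(-29 - 39)) = -2*(180 - 32*(-68)) = -2*(180 - 1*(-2176)) = -2*(180 + 2176) = -2*2356 = -4712)
15250/(-27017) + x/(-7036) = 15250/(-27017) - 4712/(-7036) = 15250*(-1/27017) - 4712*(-1/7036) = -15250/27017 + 1178/1759 = 5001276/47522903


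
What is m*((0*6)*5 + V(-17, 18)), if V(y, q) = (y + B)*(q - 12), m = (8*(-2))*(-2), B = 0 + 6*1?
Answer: -2112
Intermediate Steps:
B = 6 (B = 0 + 6 = 6)
m = 32 (m = -16*(-2) = 32)
V(y, q) = (-12 + q)*(6 + y) (V(y, q) = (y + 6)*(q - 12) = (6 + y)*(-12 + q) = (-12 + q)*(6 + y))
m*((0*6)*5 + V(-17, 18)) = 32*((0*6)*5 + (-72 - 12*(-17) + 6*18 + 18*(-17))) = 32*(0*5 + (-72 + 204 + 108 - 306)) = 32*(0 - 66) = 32*(-66) = -2112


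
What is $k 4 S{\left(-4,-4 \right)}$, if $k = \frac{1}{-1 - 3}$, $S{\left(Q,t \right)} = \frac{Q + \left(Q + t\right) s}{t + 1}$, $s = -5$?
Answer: $12$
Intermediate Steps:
$S{\left(Q,t \right)} = \frac{- 5 t - 4 Q}{1 + t}$ ($S{\left(Q,t \right)} = \frac{Q + \left(Q + t\right) \left(-5\right)}{t + 1} = \frac{Q - \left(5 Q + 5 t\right)}{1 + t} = \frac{- 5 t - 4 Q}{1 + t}$)
$k = - \frac{1}{4}$ ($k = \frac{1}{-4} = - \frac{1}{4} \approx -0.25$)
$k 4 S{\left(-4,-4 \right)} = \left(- \frac{1}{4}\right) 4 \frac{\left(-5\right) \left(-4\right) - -16}{1 - 4} = - \frac{20 + 16}{-3} = - \frac{\left(-1\right) 36}{3} = \left(-1\right) \left(-12\right) = 12$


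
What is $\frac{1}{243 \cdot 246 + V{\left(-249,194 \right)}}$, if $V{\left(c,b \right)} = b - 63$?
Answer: $\frac{1}{59909} \approx 1.6692 \cdot 10^{-5}$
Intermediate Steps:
$V{\left(c,b \right)} = -63 + b$ ($V{\left(c,b \right)} = b - 63 = -63 + b$)
$\frac{1}{243 \cdot 246 + V{\left(-249,194 \right)}} = \frac{1}{243 \cdot 246 + \left(-63 + 194\right)} = \frac{1}{59778 + 131} = \frac{1}{59909}$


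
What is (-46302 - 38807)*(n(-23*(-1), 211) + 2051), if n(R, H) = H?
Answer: -192516558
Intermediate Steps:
(-46302 - 38807)*(n(-23*(-1), 211) + 2051) = (-46302 - 38807)*(211 + 2051) = -85109*2262 = -192516558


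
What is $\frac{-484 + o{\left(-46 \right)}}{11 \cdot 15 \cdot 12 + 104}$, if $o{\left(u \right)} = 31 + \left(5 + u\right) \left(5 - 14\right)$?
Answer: $- \frac{21}{521} \approx -0.040307$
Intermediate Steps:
$o{\left(u \right)} = -14 - 9 u$ ($o{\left(u \right)} = 31 + \left(5 + u\right) \left(-9\right) = 31 - \left(45 + 9 u\right) = -14 - 9 u$)
$\frac{-484 + o{\left(-46 \right)}}{11 \cdot 15 \cdot 12 + 104} = \frac{-484 - -400}{11 \cdot 15 \cdot 12 + 104} = \frac{-484 + \left(-14 + 414\right)}{165 \cdot 12 + 104} = \frac{-484 + 400}{1980 + 104} = - \frac{84}{2084} = \left(-84\right) \frac{1}{2084} = - \frac{21}{521}$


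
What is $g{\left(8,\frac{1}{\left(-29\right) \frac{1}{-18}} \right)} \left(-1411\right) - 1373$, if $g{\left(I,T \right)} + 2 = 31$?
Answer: $-42292$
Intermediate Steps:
$g{\left(I,T \right)} = 29$ ($g{\left(I,T \right)} = -2 + 31 = 29$)
$g{\left(8,\frac{1}{\left(-29\right) \frac{1}{-18}} \right)} \left(-1411\right) - 1373 = 29 \left(-1411\right) - 1373 = -40919 - 1373 = -42292$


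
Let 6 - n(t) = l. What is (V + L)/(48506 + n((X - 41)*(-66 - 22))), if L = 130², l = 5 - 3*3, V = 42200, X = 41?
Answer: 4925/4043 ≈ 1.2182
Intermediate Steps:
l = -4 (l = 5 - 9 = -4)
n(t) = 10 (n(t) = 6 - 1*(-4) = 6 + 4 = 10)
L = 16900
(V + L)/(48506 + n((X - 41)*(-66 - 22))) = (42200 + 16900)/(48506 + 10) = 59100/48516 = 59100*(1/48516) = 4925/4043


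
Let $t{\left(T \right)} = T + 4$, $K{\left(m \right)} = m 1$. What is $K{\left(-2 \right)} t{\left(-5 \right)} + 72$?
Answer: $74$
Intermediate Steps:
$K{\left(m \right)} = m$
$t{\left(T \right)} = 4 + T$
$K{\left(-2 \right)} t{\left(-5 \right)} + 72 = - 2 \left(4 - 5\right) + 72 = \left(-2\right) \left(-1\right) + 72 = 2 + 72 = 74$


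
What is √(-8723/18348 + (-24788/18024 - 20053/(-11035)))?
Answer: I*√1599303193424774295/6911595690 ≈ 0.18297*I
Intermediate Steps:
√(-8723/18348 + (-24788/18024 - 20053/(-11035))) = √(-8723*1/18348 + (-24788*1/18024 - 20053*(-1/11035))) = √(-793/1668 + (-6197/4506 + 20053/11035)) = √(-793/1668 + 21974923/49723710) = √(-462788411/13823191380) = I*√1599303193424774295/6911595690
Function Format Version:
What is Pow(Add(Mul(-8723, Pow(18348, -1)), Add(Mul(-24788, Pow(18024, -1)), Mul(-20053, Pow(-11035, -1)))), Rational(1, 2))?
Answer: Mul(Rational(1, 6911595690), I, Pow(1599303193424774295, Rational(1, 2))) ≈ Mul(0.18297, I)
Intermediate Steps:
Pow(Add(Mul(-8723, Pow(18348, -1)), Add(Mul(-24788, Pow(18024, -1)), Mul(-20053, Pow(-11035, -1)))), Rational(1, 2)) = Pow(Add(Mul(-8723, Rational(1, 18348)), Add(Mul(-24788, Rational(1, 18024)), Mul(-20053, Rational(-1, 11035)))), Rational(1, 2)) = Pow(Add(Rational(-793, 1668), Add(Rational(-6197, 4506), Rational(20053, 11035))), Rational(1, 2)) = Pow(Add(Rational(-793, 1668), Rational(21974923, 49723710)), Rational(1, 2)) = Pow(Rational(-462788411, 13823191380), Rational(1, 2)) = Mul(Rational(1, 6911595690), I, Pow(1599303193424774295, Rational(1, 2)))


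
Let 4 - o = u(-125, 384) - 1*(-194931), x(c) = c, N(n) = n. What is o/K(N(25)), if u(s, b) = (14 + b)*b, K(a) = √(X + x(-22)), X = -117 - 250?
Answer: 347759*I*√389/389 ≈ 17632.0*I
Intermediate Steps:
X = -367
K(a) = I*√389 (K(a) = √(-367 - 22) = √(-389) = I*√389)
u(s, b) = b*(14 + b)
o = -347759 (o = 4 - (384*(14 + 384) - 1*(-194931)) = 4 - (384*398 + 194931) = 4 - (152832 + 194931) = 4 - 1*347763 = 4 - 347763 = -347759)
o/K(N(25)) = -347759*(-I*√389/389) = -(-347759)*I*√389/389 = 347759*I*√389/389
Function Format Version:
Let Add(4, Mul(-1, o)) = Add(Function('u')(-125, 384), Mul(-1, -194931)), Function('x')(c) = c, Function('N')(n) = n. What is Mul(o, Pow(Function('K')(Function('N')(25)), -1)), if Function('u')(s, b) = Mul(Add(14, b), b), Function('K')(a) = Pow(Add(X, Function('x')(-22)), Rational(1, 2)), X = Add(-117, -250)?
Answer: Mul(Rational(347759, 389), I, Pow(389, Rational(1, 2))) ≈ Mul(17632., I)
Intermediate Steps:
X = -367
Function('K')(a) = Mul(I, Pow(389, Rational(1, 2))) (Function('K')(a) = Pow(Add(-367, -22), Rational(1, 2)) = Pow(-389, Rational(1, 2)) = Mul(I, Pow(389, Rational(1, 2))))
Function('u')(s, b) = Mul(b, Add(14, b))
o = -347759 (o = Add(4, Mul(-1, Add(Mul(384, Add(14, 384)), Mul(-1, -194931)))) = Add(4, Mul(-1, Add(Mul(384, 398), 194931))) = Add(4, Mul(-1, Add(152832, 194931))) = Add(4, Mul(-1, 347763)) = Add(4, -347763) = -347759)
Mul(o, Pow(Function('K')(Function('N')(25)), -1)) = Mul(-347759, Pow(Mul(I, Pow(389, Rational(1, 2))), -1)) = Mul(-347759, Mul(Rational(-1, 389), I, Pow(389, Rational(1, 2)))) = Mul(Rational(347759, 389), I, Pow(389, Rational(1, 2)))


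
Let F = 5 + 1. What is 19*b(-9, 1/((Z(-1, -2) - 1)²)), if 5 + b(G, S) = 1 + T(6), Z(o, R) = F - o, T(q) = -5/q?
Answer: -551/6 ≈ -91.833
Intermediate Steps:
F = 6
Z(o, R) = 6 - o
b(G, S) = -29/6 (b(G, S) = -5 + (1 - 5/6) = -5 + (1 - 5*⅙) = -5 + (1 - ⅚) = -5 + ⅙ = -29/6)
19*b(-9, 1/((Z(-1, -2) - 1)²)) = 19*(-29/6) = -551/6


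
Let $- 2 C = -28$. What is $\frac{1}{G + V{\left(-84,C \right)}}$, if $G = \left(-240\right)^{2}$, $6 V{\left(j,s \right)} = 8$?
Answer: $\frac{3}{172804} \approx 1.7361 \cdot 10^{-5}$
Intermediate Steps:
$C = 14$ ($C = \left(- \frac{1}{2}\right) \left(-28\right) = 14$)
$V{\left(j,s \right)} = \frac{4}{3}$ ($V{\left(j,s \right)} = \frac{1}{6} \cdot 8 = \frac{4}{3}$)
$G = 57600$
$\frac{1}{G + V{\left(-84,C \right)}} = \frac{1}{57600 + \frac{4}{3}} = \frac{1}{\frac{172804}{3}} = \frac{3}{172804}$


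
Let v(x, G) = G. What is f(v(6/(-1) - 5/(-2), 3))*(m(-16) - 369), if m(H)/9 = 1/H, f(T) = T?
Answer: -17739/16 ≈ -1108.7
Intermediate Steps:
m(H) = 9/H
f(v(6/(-1) - 5/(-2), 3))*(m(-16) - 369) = 3*(9/(-16) - 369) = 3*(9*(-1/16) - 369) = 3*(-9/16 - 369) = 3*(-5913/16) = -17739/16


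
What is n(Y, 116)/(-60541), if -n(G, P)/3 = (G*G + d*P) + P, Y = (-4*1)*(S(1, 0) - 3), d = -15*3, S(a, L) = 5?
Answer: -15120/60541 ≈ -0.24975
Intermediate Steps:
d = -45
Y = -8 (Y = (-4*1)*(5 - 3) = -4*2 = -8)
n(G, P) = -3*G**2 + 132*P (n(G, P) = -3*((G*G - 45*P) + P) = -3*((G**2 - 45*P) + P) = -3*(G**2 - 44*P) = -3*G**2 + 132*P)
n(Y, 116)/(-60541) = (-3*(-8)**2 + 132*116)/(-60541) = (-3*64 + 15312)*(-1/60541) = (-192 + 15312)*(-1/60541) = 15120*(-1/60541) = -15120/60541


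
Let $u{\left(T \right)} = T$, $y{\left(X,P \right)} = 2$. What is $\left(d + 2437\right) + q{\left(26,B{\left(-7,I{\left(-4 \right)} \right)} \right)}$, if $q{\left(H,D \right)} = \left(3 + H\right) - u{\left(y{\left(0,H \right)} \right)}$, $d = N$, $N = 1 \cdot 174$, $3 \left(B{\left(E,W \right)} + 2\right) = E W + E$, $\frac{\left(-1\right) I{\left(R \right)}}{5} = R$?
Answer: $2638$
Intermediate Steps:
$I{\left(R \right)} = - 5 R$
$B{\left(E,W \right)} = -2 + \frac{E}{3} + \frac{E W}{3}$ ($B{\left(E,W \right)} = -2 + \frac{E W + E}{3} = -2 + \frac{E + E W}{3} = -2 + \left(\frac{E}{3} + \frac{E W}{3}\right) = -2 + \frac{E}{3} + \frac{E W}{3}$)
$N = 174$
$d = 174$
$q{\left(H,D \right)} = 1 + H$ ($q{\left(H,D \right)} = \left(3 + H\right) - 2 = 1 + H$)
$\left(d + 2437\right) + q{\left(26,B{\left(-7,I{\left(-4 \right)} \right)} \right)} = \left(174 + 2437\right) + \left(1 + 26\right) = 2611 + 27 = 2638$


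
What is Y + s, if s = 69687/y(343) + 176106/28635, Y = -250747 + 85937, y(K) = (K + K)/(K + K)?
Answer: -907890333/9545 ≈ -95117.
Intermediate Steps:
y(K) = 1 (y(K) = (2*K)/((2*K)) = (2*K)*(1/(2*K)) = 1)
Y = -164810
s = 665221117/9545 (s = 69687/1 + 176106/28635 = 69687*1 + 176106*(1/28635) = 69687 + 58702/9545 = 665221117/9545 ≈ 69693.)
Y + s = -164810 + 665221117/9545 = -907890333/9545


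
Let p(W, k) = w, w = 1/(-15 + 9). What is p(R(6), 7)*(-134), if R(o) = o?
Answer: 67/3 ≈ 22.333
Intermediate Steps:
w = -⅙ (w = 1/(-6) = -⅙ ≈ -0.16667)
p(W, k) = -⅙
p(R(6), 7)*(-134) = -⅙*(-134) = 67/3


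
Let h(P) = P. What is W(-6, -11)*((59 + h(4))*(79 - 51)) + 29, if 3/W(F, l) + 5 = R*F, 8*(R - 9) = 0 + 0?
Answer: -3581/59 ≈ -60.695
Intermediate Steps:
R = 9 (R = 9 + (0 + 0)/8 = 9 + (⅛)*0 = 9 + 0 = 9)
W(F, l) = 3/(-5 + 9*F)
W(-6, -11)*((59 + h(4))*(79 - 51)) + 29 = (3/(-5 + 9*(-6)))*((59 + 4)*(79 - 51)) + 29 = (3/(-5 - 54))*(63*28) + 29 = (3/(-59))*1764 + 29 = (3*(-1/59))*1764 + 29 = -3/59*1764 + 29 = -5292/59 + 29 = -3581/59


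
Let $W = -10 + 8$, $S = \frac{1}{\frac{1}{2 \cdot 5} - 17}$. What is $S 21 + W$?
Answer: $- \frac{548}{169} \approx -3.2426$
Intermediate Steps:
$S = - \frac{10}{169}$ ($S = \frac{1}{\frac{1}{10} - 17} = \frac{1}{- \frac{169}{10}} = - \frac{10}{169} \approx -0.059172$)
$W = -2$
$S 21 + W = \left(- \frac{10}{169}\right) 21 - 2 = - \frac{210}{169} - 2 = - \frac{548}{169}$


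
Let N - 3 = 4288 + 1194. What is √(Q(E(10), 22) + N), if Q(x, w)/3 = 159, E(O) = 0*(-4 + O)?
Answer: √5962 ≈ 77.214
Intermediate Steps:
E(O) = 0
Q(x, w) = 477 (Q(x, w) = 3*159 = 477)
N = 5485 (N = 3 + (4288 + 1194) = 3 + 5482 = 5485)
√(Q(E(10), 22) + N) = √(477 + 5485) = √5962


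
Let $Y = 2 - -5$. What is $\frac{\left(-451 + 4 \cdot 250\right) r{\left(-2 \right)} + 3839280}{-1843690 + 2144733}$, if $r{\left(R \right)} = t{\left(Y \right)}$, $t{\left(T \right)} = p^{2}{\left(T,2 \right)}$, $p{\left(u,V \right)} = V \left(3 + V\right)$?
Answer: $\frac{3894180}{301043} \approx 12.936$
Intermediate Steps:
$Y = 7$ ($Y = 2 + 5 = 7$)
$t{\left(T \right)} = 100$ ($t{\left(T \right)} = \left(2 \left(3 + 2\right)\right)^{2} = \left(2 \cdot 5\right)^{2} = 10^{2} = 100$)
$r{\left(R \right)} = 100$
$\frac{\left(-451 + 4 \cdot 250\right) r{\left(-2 \right)} + 3839280}{-1843690 + 2144733} = \frac{\left(-451 + 4 \cdot 250\right) 100 + 3839280}{-1843690 + 2144733} = \frac{\left(-451 + 1000\right) 100 + 3839280}{301043} = \left(549 \cdot 100 + 3839280\right) \frac{1}{301043} = \left(54900 + 3839280\right) \frac{1}{301043} = 3894180 \cdot \frac{1}{301043} = \frac{3894180}{301043}$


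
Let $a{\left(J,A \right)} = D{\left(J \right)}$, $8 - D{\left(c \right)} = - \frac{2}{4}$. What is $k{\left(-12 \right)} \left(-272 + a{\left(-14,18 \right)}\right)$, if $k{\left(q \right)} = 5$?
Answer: $- \frac{2635}{2} \approx -1317.5$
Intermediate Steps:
$D{\left(c \right)} = \frac{17}{2}$ ($D{\left(c \right)} = 8 - - \frac{2}{4} = 8 - \left(-2\right) \frac{1}{4} = 8 - - \frac{1}{2} = 8 + \frac{1}{2} = \frac{17}{2}$)
$a{\left(J,A \right)} = \frac{17}{2}$
$k{\left(-12 \right)} \left(-272 + a{\left(-14,18 \right)}\right) = 5 \left(-272 + \frac{17}{2}\right) = 5 \left(- \frac{527}{2}\right) = - \frac{2635}{2}$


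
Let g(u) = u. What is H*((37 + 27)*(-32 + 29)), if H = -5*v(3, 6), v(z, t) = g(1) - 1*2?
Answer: -960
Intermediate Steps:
v(z, t) = -1 (v(z, t) = 1 - 1*2 = 1 - 2 = -1)
H = 5 (H = -5*(-1) = 5)
H*((37 + 27)*(-32 + 29)) = 5*((37 + 27)*(-32 + 29)) = 5*(64*(-3)) = 5*(-192) = -960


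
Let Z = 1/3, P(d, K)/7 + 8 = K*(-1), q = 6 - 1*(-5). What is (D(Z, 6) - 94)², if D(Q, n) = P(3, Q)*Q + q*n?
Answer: 182329/81 ≈ 2251.0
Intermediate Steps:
q = 11 (q = 6 + 5 = 11)
P(d, K) = -56 - 7*K (P(d, K) = -56 + 7*(K*(-1)) = -56 + 7*(-K) = -56 - 7*K)
Z = ⅓ ≈ 0.33333
D(Q, n) = 11*n + Q*(-56 - 7*Q) (D(Q, n) = (-56 - 7*Q)*Q + 11*n = Q*(-56 - 7*Q) + 11*n = 11*n + Q*(-56 - 7*Q))
(D(Z, 6) - 94)² = ((11*6 - 7*⅓*(8 + ⅓)) - 94)² = ((66 - 7*⅓*25/3) - 94)² = ((66 - 175/9) - 94)² = (419/9 - 94)² = (-427/9)² = 182329/81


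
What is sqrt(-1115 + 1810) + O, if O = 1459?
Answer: 1459 + sqrt(695) ≈ 1485.4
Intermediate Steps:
sqrt(-1115 + 1810) + O = sqrt(-1115 + 1810) + 1459 = sqrt(695) + 1459 = 1459 + sqrt(695)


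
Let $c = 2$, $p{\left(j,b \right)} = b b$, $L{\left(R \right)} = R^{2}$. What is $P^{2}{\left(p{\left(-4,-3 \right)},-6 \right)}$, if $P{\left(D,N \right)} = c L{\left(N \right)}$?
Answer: $5184$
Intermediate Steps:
$p{\left(j,b \right)} = b^{2}$
$P{\left(D,N \right)} = 2 N^{2}$
$P^{2}{\left(p{\left(-4,-3 \right)},-6 \right)} = \left(2 \left(-6\right)^{2}\right)^{2} = \left(2 \cdot 36\right)^{2} = 72^{2} = 5184$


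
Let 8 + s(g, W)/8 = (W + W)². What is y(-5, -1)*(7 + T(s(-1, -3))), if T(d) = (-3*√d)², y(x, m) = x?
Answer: -10115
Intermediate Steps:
s(g, W) = -64 + 32*W² (s(g, W) = -64 + 8*(W + W)² = -64 + 8*(2*W)² = -64 + 8*(4*W²) = -64 + 32*W²)
T(d) = 9*d
y(-5, -1)*(7 + T(s(-1, -3))) = -5*(7 + 9*(-64 + 32*(-3)²)) = -5*(7 + 9*(-64 + 32*9)) = -5*(7 + 9*(-64 + 288)) = -5*(7 + 9*224) = -5*(7 + 2016) = -5*2023 = -10115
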